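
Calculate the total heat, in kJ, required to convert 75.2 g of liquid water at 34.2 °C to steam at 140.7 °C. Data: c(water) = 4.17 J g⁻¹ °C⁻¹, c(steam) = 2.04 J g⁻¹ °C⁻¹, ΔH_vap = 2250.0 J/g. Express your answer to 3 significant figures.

q1 (heat water 34.2→100.0 °C): 75.2 × 4.17 × 65.8 = 20634 J
q2 (vaporize at 100 °C): 75.2 × 2250.0 = 169200 J
q3 (heat steam 100.0→140.7 °C): 75.2 × 2.04 × 40.7 = 6244 J
Total: 20634 + 169200 + 6244 = 196078 J = 196 kJ

q = 196 kJ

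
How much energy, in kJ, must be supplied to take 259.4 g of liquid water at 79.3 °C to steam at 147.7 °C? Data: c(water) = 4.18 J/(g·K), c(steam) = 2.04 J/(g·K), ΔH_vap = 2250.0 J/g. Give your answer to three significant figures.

q1 (heat water 79.3→100.0 °C): 259.4 × 4.18 × 20.7 = 22445 J
q2 (vaporize at 100 °C): 259.4 × 2250.0 = 583650 J
q3 (heat steam 100.0→147.7 °C): 259.4 × 2.04 × 47.7 = 25242 J
Total: 22445 + 583650 + 25242 = 631337 J = 631 kJ

q = 631 kJ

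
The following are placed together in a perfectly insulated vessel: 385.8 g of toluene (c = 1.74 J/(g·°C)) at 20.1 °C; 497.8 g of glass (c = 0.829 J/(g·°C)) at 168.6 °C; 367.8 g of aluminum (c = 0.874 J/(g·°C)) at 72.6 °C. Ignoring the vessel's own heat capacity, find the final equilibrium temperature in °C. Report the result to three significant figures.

T_f = 75.7 °C

Σ mᵢcᵢ(T − Tᵢ) = 0  ⇒  T = Σ mᵢcᵢTᵢ / Σ mᵢcᵢ
Σ mᵢcᵢ = 385.8×1.74 + 497.8×0.829 + 367.8×0.874 = 1405.4254
Σ mᵢcᵢTᵢ = 671.292×20.1 + 412.6762×168.6 + 321.4572×72.6 = 106410
T = 106410 / 1405.4254 = 75.71 °C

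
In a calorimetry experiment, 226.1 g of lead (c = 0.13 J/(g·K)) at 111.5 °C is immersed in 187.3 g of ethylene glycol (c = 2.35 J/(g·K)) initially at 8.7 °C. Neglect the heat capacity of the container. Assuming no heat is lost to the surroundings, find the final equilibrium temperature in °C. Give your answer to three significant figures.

Heat lost by lead = heat gained by ethylene glycol.
(226.1)(0.13)(111.5 − T) = (187.3)(2.35)(T − 8.7)
29.393 (111.5 − T) = 440.155 (T − 8.7)
3277.3 − 29.393 T = 440.155 T − 3829.3
7106.6 = 469.548 T
T = 15.13 °C

T_f = 15.1 °C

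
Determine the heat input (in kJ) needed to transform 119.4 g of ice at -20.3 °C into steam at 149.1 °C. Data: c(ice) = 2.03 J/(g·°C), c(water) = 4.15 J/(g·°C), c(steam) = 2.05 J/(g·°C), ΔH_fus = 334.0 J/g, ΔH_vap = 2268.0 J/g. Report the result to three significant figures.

q = 377 kJ

q1 (heat ice -20.3→0.0 °C): 119.4 × 2.03 × 20.3 = 4920 J
q2 (melt at 0 °C): 119.4 × 334.0 = 39880 J
q3 (heat water 0.0→100.0 °C): 119.4 × 4.15 × 100.0 = 49551 J
q4 (vaporize at 100 °C): 119.4 × 2268.0 = 270799 J
q5 (heat steam 100.0→149.1 °C): 119.4 × 2.05 × 49.1 = 12018 J
Total: 4920 + 39880 + 49551 + 270799 + 12018 = 377168 J = 377 kJ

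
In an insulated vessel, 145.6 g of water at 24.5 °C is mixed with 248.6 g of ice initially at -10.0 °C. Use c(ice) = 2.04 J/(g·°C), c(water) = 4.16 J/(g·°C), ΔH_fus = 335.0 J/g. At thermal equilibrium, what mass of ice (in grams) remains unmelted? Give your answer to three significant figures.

m_ice remaining = 219 g

Heat to warm all ice to 0 °C: 248.6×2.04×10.0 = 5071.4 J
Heat released by water cooling to 0 °C: 145.6×4.16×24.5 = 14840 J
14840 J < 5071.4 + 248.6×335.0 = 88352.4 J, so not all ice melts; final T = 0 °C.
Heat left for melting: 14840 − 5071.4 = 9768.6 J
Mass melted = 9768.6 / 335.0 = 29.16 g
Ice remaining = 248.6 − 29.16 = 219.44 g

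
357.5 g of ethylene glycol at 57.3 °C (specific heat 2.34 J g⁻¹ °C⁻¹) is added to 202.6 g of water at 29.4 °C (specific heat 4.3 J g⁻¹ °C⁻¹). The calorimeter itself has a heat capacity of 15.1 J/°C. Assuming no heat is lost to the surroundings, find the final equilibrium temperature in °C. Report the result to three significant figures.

T_f = 42.9 °C

Heat lost by ethylene glycol = heat gained by water + calorimeter.
(357.5)(2.34)(57.3 − T) = [(202.6)(4.3) + 15.1](T − 29.4)
836.55 (57.3 − T) = 886.28 (T − 29.4)
47934 − 836.55 T = 886.28 T − 26057
73991 = 1722.83 T
T = 42.947 °C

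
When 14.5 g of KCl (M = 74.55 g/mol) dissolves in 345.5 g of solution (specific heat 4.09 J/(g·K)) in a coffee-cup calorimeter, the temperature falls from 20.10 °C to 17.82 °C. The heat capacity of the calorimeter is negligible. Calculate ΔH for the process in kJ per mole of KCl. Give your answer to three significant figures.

ΔH = 16.6 kJ/mol

|ΔT| = |17.82 − 20.10| = 2.28 °C
|q_surr| = (345.5 × 4.09) × 2.28 = 1413.095 × 2.28 = 3222 J
n(KCl) = 14.5 / 74.55 = 0.1945 mol
Temperature fell, so q_rxn = +|q_surr| = 3.222 kJ
ΔH = q_rxn / n = 16.57 kJ/mol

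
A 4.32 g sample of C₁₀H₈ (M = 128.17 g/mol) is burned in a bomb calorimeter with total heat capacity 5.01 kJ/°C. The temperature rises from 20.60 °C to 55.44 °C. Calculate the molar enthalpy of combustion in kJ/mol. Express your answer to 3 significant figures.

ΔT = 55.44 − 20.60 = 34.84 °C
q_cal = C_cal × ΔT = 5.01 × 34.84 = 174.5484 kJ
n = 4.32 / 128.17 = 0.03371 mol
q_rxn = −q_cal = -174.5484 kJ
ΔH = -174.5484 / 0.03371 = -5178 kJ/mol

ΔH = -5180 kJ/mol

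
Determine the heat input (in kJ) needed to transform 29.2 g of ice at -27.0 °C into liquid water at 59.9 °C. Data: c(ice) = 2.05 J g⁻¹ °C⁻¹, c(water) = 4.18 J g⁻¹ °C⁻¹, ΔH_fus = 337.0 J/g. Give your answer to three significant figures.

q1 (heat ice -27.0→0.0 °C): 29.2 × 2.05 × 27.0 = 1616 J
q2 (melt at 0 °C): 29.2 × 337.0 = 9840 J
q3 (heat water 0.0→59.9 °C): 29.2 × 4.18 × 59.9 = 7311 J
Total: 1616 + 9840 + 7311 = 18767 J = 18.8 kJ

q = 18.8 kJ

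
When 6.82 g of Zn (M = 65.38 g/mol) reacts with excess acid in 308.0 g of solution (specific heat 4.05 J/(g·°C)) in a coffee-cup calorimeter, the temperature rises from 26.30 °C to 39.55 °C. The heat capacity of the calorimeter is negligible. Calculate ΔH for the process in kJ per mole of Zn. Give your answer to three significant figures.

|ΔT| = |39.55 − 26.30| = 13.25 °C
|q_surr| = (308.0 × 4.05) × 13.25 = 1247.4 × 13.25 = 16530 J
n(Zn) = 6.82 / 65.38 = 0.1043 mol
Temperature rose, so q_rxn = −|q_surr| = -16.53 kJ
ΔH = q_rxn / n = -158.49 kJ/mol

ΔH = -158 kJ/mol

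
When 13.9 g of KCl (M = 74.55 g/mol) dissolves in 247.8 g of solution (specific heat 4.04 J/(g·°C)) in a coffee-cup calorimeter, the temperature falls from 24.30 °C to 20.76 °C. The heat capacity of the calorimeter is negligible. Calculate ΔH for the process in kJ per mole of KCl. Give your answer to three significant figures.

|ΔT| = |20.76 − 24.30| = 3.54 °C
|q_surr| = (247.8 × 4.04) × 3.54 = 1001.112 × 3.54 = 3544 J
n(KCl) = 13.9 / 74.55 = 0.1865 mol
Temperature fell, so q_rxn = +|q_surr| = 3.544 kJ
ΔH = q_rxn / n = 19.00 kJ/mol

ΔH = 19.0 kJ/mol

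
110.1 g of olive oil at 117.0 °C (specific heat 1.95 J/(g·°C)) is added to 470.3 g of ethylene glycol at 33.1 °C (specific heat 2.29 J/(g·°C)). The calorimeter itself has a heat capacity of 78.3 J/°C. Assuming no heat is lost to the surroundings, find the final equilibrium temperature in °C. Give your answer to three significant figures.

T_f = 46.2 °C

Heat lost by olive oil = heat gained by ethylene glycol + calorimeter.
(110.1)(1.95)(117.0 − T) = [(470.3)(2.29) + 78.3](T − 33.1)
214.695 (117.0 − T) = 1155.287 (T − 33.1)
25119 − 214.695 T = 1155.287 T − 38240
63359 = 1369.982 T
T = 46.248 °C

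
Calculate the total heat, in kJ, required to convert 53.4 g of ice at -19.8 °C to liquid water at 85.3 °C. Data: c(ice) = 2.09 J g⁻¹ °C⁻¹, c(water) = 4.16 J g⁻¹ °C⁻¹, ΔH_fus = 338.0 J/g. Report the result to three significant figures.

q1 (heat ice -19.8→0.0 °C): 53.4 × 2.09 × 19.8 = 2210 J
q2 (melt at 0 °C): 53.4 × 338.0 = 18049 J
q3 (heat water 0.0→85.3 °C): 53.4 × 4.16 × 85.3 = 18949 J
Total: 2210 + 18049 + 18949 = 39208 J = 39.2 kJ

q = 39.2 kJ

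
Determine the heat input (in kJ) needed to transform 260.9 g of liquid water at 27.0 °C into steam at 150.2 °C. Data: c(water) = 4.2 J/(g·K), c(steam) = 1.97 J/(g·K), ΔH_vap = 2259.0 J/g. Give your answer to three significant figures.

q1 (heat water 27.0→100.0 °C): 260.9 × 4.2 × 73.0 = 79992 J
q2 (vaporize at 100 °C): 260.9 × 2259.0 = 589373 J
q3 (heat steam 100.0→150.2 °C): 260.9 × 1.97 × 50.2 = 25801 J
Total: 79992 + 589373 + 25801 = 695166 J = 695 kJ

q = 695 kJ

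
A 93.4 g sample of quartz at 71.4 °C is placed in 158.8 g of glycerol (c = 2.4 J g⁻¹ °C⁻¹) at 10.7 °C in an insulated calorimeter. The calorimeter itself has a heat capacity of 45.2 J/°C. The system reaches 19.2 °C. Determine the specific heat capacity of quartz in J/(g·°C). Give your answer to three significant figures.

c = 0.743 J/(g·°C)

q_gained = (158.8 × 2.4 + 45.2) × (19.2 − 10.7) = 3624 J
q_lost = 93.4 × c × (71.4 − 19.2) = 4875.48 c
Set equal: c = 3624 / 4875.48 = 0.743 J/(g·°C)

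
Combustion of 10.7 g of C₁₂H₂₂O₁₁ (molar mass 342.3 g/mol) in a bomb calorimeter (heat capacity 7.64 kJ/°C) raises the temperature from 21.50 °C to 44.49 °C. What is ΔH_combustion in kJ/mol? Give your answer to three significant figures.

ΔH = -5620 kJ/mol

ΔT = 44.49 − 21.50 = 22.99 °C
q_cal = C_cal × ΔT = 7.64 × 22.99 = 175.6436 kJ
n = 10.7 / 342.3 = 0.03126 mol
q_rxn = −q_cal = -175.6436 kJ
ΔH = -175.6436 / 0.03126 = -5619 kJ/mol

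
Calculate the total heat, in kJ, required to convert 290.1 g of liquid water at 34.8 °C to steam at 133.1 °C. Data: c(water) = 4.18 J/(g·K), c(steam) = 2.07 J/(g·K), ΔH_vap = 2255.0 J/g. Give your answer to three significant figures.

q = 753 kJ

q1 (heat water 34.8→100.0 °C): 290.1 × 4.18 × 65.2 = 79063 J
q2 (vaporize at 100 °C): 290.1 × 2255.0 = 654176 J
q3 (heat steam 100.0→133.1 °C): 290.1 × 2.07 × 33.1 = 19877 J
Total: 79063 + 654176 + 19877 = 753116 J = 753 kJ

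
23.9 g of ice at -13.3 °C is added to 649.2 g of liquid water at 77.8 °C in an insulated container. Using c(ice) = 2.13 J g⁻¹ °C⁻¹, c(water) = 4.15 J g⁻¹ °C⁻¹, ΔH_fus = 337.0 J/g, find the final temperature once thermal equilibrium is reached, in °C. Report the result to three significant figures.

T_f = 71.9 °C

Heat to bring ice to 0 °C and melt it: q₁ = 23.9×2.13×13.3 + 23.9×337.0 = 8731.4 J
Heat the water can supply cooling to 0 °C: 649.2×4.15×77.8 = 209607 J > q₁, so all ice melts.
Energy balance: 649.2×4.15×(77.8 − T) = 8731.4 + 23.9×4.15×(T − 0)
2694.18(77.8 − T) = 8731.4 + 99.185 T
209607 − 8731.4 = 2793.365 T
T = 200875.6 / 2793.365 = 71.91 °C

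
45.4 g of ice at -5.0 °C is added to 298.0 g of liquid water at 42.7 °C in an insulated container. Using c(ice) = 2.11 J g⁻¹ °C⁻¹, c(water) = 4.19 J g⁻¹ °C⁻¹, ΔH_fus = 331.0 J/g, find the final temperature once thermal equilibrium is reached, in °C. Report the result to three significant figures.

T_f = 26.3 °C

Heat to bring ice to 0 °C and melt it: q₁ = 45.4×2.11×5.0 + 45.4×331.0 = 15506 J
Heat the water can supply cooling to 0 °C: 298.0×4.19×42.7 = 53316.1 J > q₁, so all ice melts.
Energy balance: 298.0×4.19×(42.7 − T) = 15506 + 45.4×4.19×(T − 0)
1248.62(42.7 − T) = 15506 + 190.226 T
53316.1 − 15506 = 1438.846 T
T = 37810.1 / 1438.846 = 26.28 °C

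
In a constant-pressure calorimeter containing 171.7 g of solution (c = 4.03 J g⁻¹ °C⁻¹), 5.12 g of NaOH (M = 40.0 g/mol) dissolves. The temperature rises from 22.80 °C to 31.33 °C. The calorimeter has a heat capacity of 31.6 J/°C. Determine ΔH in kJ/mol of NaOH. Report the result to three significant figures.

ΔH = -48.2 kJ/mol

|ΔT| = |31.33 − 22.80| = 8.53 °C
|q_surr| = (171.7 × 4.03 + 31.6) × 8.53 = 723.551 × 8.53 = 6172 J
n(NaOH) = 5.12 / 40.0 = 0.1280 mol
Temperature rose, so q_rxn = −|q_surr| = -6.172 kJ
ΔH = q_rxn / n = -48.22 kJ/mol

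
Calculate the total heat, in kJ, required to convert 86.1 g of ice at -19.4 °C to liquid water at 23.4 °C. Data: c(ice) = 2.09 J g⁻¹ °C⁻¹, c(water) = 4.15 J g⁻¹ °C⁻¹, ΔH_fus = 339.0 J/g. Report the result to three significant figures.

q = 41.0 kJ

q1 (heat ice -19.4→0.0 °C): 86.1 × 2.09 × 19.4 = 3491 J
q2 (melt at 0 °C): 86.1 × 339.0 = 29188 J
q3 (heat water 0.0→23.4 °C): 86.1 × 4.15 × 23.4 = 8361 J
Total: 3491 + 29188 + 8361 = 41040 J = 41.0 kJ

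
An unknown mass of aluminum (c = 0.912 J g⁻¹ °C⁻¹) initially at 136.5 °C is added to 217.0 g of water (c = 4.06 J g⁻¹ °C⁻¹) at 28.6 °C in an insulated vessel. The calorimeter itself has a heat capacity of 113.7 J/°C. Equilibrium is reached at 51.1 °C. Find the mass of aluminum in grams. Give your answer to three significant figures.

q_gained = (217.0 × 4.06 + 113.7) × (51.1 − 28.6) = 22380 J
q_lost = m × 0.912 × (136.5 − 51.1) = 77.8848 m
m = 22380 / 77.8848 = 287 g

m = 287 g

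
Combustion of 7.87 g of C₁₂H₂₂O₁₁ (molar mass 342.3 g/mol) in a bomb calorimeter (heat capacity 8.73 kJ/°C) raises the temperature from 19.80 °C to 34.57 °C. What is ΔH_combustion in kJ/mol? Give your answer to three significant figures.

ΔT = 34.57 − 19.80 = 14.77 °C
q_cal = C_cal × ΔT = 8.73 × 14.77 = 128.9421 kJ
n = 7.87 / 342.3 = 0.02299 mol
q_rxn = −q_cal = -128.9421 kJ
ΔH = -128.9421 / 0.02299 = -5609 kJ/mol

ΔH = -5610 kJ/mol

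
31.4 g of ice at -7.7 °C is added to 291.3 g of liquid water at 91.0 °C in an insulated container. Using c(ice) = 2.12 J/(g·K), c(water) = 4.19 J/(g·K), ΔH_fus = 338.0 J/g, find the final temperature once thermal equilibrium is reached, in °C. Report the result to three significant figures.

T_f = 73.9 °C

Heat to bring ice to 0 °C and melt it: q₁ = 31.4×2.12×7.7 + 31.4×338.0 = 11126 J
Heat the water can supply cooling to 0 °C: 291.3×4.19×91.0 = 111070 J > q₁, so all ice melts.
Energy balance: 291.3×4.19×(91.0 − T) = 11126 + 31.4×4.19×(T − 0)
1220.547(91.0 − T) = 11126 + 131.566 T
111070 − 11126 = 1352.113 T
T = 99944 / 1352.113 = 73.92 °C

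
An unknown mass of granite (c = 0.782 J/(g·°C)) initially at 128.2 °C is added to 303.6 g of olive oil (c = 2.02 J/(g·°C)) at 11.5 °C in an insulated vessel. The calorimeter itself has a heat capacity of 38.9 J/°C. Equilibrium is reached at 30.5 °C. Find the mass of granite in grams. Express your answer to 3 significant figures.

m = 162 g

q_gained = (303.6 × 2.02 + 38.9) × (30.5 − 11.5) = 12390 J
q_lost = m × 0.782 × (128.2 − 30.5) = 76.4014 m
m = 12390 / 76.4014 = 162 g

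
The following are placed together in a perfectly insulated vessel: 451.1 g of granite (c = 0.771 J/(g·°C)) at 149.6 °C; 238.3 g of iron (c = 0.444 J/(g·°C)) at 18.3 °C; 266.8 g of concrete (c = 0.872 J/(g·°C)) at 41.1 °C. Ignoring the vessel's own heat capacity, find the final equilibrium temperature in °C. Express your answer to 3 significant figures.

Σ mᵢcᵢ(T − Tᵢ) = 0  ⇒  T = Σ mᵢcᵢTᵢ / Σ mᵢcᵢ
Σ mᵢcᵢ = 451.1×0.771 + 238.3×0.444 + 266.8×0.872 = 686.2529
Σ mᵢcᵢTᵢ = 347.7981×149.6 + 105.8052×18.3 + 232.6496×41.1 = 63529
T = 63529 / 686.2529 = 92.57 °C

T_f = 92.6 °C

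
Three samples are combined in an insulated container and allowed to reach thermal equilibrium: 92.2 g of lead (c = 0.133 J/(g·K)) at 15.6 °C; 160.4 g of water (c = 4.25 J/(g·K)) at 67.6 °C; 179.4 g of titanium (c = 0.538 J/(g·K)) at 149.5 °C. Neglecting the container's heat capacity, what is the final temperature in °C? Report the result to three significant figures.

T_f = 76.8 °C

Σ mᵢcᵢ(T − Tᵢ) = 0  ⇒  T = Σ mᵢcᵢTᵢ / Σ mᵢcᵢ
Σ mᵢcᵢ = 92.2×0.133 + 160.4×4.25 + 179.4×0.538 = 790.4798
Σ mᵢcᵢTᵢ = 12.2626×15.6 + 681.7×67.6 + 96.5172×149.5 = 60704
T = 60704 / 790.4798 = 76.79 °C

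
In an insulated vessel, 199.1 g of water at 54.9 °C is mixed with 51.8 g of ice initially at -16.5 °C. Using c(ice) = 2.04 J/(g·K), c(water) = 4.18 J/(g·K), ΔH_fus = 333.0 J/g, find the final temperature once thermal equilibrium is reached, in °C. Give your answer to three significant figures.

Heat to bring ice to 0 °C and melt it: q₁ = 51.8×2.04×16.5 + 51.8×333.0 = 18993 J
Heat the water can supply cooling to 0 °C: 199.1×4.18×54.9 = 45689.9 J > q₁, so all ice melts.
Energy balance: 199.1×4.18×(54.9 − T) = 18993 + 51.8×4.18×(T − 0)
832.238(54.9 − T) = 18993 + 216.524 T
45689.9 − 18993 = 1048.762 T
T = 26696.9 / 1048.762 = 25.46 °C

T_f = 25.5 °C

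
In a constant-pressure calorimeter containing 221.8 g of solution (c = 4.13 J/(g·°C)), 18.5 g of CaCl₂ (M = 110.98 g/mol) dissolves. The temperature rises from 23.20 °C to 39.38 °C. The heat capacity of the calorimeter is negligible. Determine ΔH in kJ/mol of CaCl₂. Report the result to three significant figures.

ΔH = -88.9 kJ/mol

|ΔT| = |39.38 − 23.20| = 16.18 °C
|q_surr| = (221.8 × 4.13) × 16.18 = 916.034 × 16.18 = 14820 J
n(CaCl₂) = 18.5 / 110.98 = 0.1667 mol
Temperature rose, so q_rxn = −|q_surr| = -14.82 kJ
ΔH = q_rxn / n = -88.90 kJ/mol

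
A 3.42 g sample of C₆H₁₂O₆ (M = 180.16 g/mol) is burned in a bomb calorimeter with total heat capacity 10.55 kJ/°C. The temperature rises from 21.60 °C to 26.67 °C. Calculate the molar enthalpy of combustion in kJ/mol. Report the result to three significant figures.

ΔH = -2820 kJ/mol

ΔT = 26.67 − 21.60 = 5.07 °C
q_cal = C_cal × ΔT = 10.55 × 5.07 = 53.4885 kJ
n = 3.42 / 180.16 = 0.01898 mol
q_rxn = −q_cal = -53.4885 kJ
ΔH = -53.4885 / 0.01898 = -2818 kJ/mol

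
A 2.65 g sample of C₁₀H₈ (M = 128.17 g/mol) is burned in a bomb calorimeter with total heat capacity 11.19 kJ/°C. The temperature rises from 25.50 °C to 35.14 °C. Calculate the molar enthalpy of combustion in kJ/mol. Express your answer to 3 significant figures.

ΔH = -5220 kJ/mol

ΔT = 35.14 − 25.50 = 9.64 °C
q_cal = C_cal × ΔT = 11.19 × 9.64 = 107.8716 kJ
n = 2.65 / 128.17 = 0.02068 mol
q_rxn = −q_cal = -107.8716 kJ
ΔH = -107.8716 / 0.02068 = -5216 kJ/mol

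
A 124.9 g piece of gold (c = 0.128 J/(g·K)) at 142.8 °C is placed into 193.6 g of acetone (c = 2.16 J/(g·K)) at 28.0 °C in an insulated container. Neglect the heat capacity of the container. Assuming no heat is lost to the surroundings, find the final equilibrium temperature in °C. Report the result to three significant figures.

T_f = 32.2 °C

Heat lost by gold = heat gained by acetone.
(124.9)(0.128)(142.8 − T) = (193.6)(2.16)(T − 28.0)
15.9872 (142.8 − T) = 418.176 (T − 28.0)
2283.0 − 15.9872 T = 418.176 T − 11709
13992.0 = 434.1632 T
T = 32.23 °C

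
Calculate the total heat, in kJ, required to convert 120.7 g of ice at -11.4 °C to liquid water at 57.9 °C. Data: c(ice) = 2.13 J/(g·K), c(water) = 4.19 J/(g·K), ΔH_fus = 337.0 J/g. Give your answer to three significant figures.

q = 72.9 kJ

q1 (heat ice -11.4→0.0 °C): 120.7 × 2.13 × 11.4 = 2931 J
q2 (melt at 0 °C): 120.7 × 337.0 = 40676 J
q3 (heat water 0.0→57.9 °C): 120.7 × 4.19 × 57.9 = 29282 J
Total: 2931 + 40676 + 29282 = 72889 J = 72.9 kJ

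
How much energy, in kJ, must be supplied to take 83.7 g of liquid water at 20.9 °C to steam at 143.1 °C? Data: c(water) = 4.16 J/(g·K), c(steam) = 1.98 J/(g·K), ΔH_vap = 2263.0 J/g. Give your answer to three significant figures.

q = 224 kJ

q1 (heat water 20.9→100.0 °C): 83.7 × 4.16 × 79.1 = 27542 J
q2 (vaporize at 100 °C): 83.7 × 2263.0 = 189413 J
q3 (heat steam 100.0→143.1 °C): 83.7 × 1.98 × 43.1 = 7143 J
Total: 27542 + 189413 + 7143 = 224098 J = 224 kJ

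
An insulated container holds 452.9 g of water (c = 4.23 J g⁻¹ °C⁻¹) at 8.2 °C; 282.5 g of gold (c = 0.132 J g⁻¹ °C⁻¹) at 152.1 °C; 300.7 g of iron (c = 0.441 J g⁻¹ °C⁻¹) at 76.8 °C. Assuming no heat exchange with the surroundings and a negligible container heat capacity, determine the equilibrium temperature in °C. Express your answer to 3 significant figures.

Σ mᵢcᵢ(T − Tᵢ) = 0  ⇒  T = Σ mᵢcᵢTᵢ / Σ mᵢcᵢ
Σ mᵢcᵢ = 452.9×4.23 + 282.5×0.132 + 300.7×0.441 = 2085.6657
Σ mᵢcᵢTᵢ = 1915.767×8.2 + 37.29×152.1 + 132.6087×76.8 = 31565
T = 31565 / 2085.6657 = 15.13 °C

T_f = 15.1 °C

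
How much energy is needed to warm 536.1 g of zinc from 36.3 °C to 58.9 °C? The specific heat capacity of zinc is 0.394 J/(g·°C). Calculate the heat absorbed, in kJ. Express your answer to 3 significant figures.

q = m c ΔT = 536.1 × 0.394 × (58.9 − 36.3)
q = 536.1 × 0.394 × 22.6 = 4774 J = 4.77 kJ

q = 4.77 kJ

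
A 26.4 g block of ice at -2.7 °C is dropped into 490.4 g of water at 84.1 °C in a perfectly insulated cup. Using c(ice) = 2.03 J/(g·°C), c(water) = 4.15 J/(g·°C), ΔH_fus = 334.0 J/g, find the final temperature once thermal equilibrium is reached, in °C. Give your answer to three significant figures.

Heat to bring ice to 0 °C and melt it: q₁ = 26.4×2.03×2.7 + 26.4×334.0 = 8962.3 J
Heat the water can supply cooling to 0 °C: 490.4×4.15×84.1 = 171157 J > q₁, so all ice melts.
Energy balance: 490.4×4.15×(84.1 − T) = 8962.3 + 26.4×4.15×(T − 0)
2035.16(84.1 − T) = 8962.3 + 109.56 T
171157 − 8962.3 = 2144.72 T
T = 162194.7 / 2144.72 = 75.63 °C

T_f = 75.6 °C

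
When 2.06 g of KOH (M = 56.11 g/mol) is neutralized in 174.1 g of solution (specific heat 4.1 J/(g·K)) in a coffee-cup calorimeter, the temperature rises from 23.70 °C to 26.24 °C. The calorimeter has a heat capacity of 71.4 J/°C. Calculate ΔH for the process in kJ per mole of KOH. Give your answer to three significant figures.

|ΔT| = |26.24 − 23.70| = 2.54 °C
|q_surr| = (174.1 × 4.1 + 71.4) × 2.54 = 785.21 × 2.54 = 1994 J
n(KOH) = 2.06 / 56.11 = 0.03671 mol
Temperature rose, so q_rxn = −|q_surr| = -1.994 kJ
ΔH = q_rxn / n = -54.32 kJ/mol

ΔH = -54.3 kJ/mol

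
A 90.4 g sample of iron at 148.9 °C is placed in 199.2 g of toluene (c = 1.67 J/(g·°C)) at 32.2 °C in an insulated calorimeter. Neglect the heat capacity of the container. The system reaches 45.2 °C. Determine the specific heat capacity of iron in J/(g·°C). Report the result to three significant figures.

c = 0.461 J/(g·°C)

q_gained = (199.2 × 1.67) × (45.2 − 32.2) = 4325 J
q_lost = 90.4 × c × (148.9 − 45.2) = 9374.48 c
Set equal: c = 4325 / 9374.48 = 0.461 J/(g·°C)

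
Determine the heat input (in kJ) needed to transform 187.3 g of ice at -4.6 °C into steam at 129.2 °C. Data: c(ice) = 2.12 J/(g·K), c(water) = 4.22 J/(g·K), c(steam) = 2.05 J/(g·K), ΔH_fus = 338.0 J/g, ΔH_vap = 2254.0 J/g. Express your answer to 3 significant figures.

q1 (heat ice -4.6→0.0 °C): 187.3 × 2.12 × 4.6 = 1827 J
q2 (melt at 0 °C): 187.3 × 338.0 = 63307 J
q3 (heat water 0.0→100.0 °C): 187.3 × 4.22 × 100.0 = 79041 J
q4 (vaporize at 100 °C): 187.3 × 2254.0 = 422174 J
q5 (heat steam 100.0→129.2 °C): 187.3 × 2.05 × 29.2 = 11212 J
Total: 1827 + 63307 + 79041 + 422174 + 11212 = 577561 J = 578 kJ

q = 578 kJ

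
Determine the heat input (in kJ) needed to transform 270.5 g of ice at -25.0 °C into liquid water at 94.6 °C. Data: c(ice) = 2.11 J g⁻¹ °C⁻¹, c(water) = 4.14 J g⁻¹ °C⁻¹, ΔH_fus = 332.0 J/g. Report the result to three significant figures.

q1 (heat ice -25.0→0.0 °C): 270.5 × 2.11 × 25.0 = 14269 J
q2 (melt at 0 °C): 270.5 × 332.0 = 89806 J
q3 (heat water 0.0→94.6 °C): 270.5 × 4.14 × 94.6 = 105940 J
Total: 14269 + 89806 + 105940 = 210015 J = 210 kJ

q = 210 kJ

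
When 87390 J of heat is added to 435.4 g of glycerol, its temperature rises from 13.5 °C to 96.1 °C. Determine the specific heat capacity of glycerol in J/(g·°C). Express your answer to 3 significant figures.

c = 2.43 J/(g·°C)

c = q / (m ΔT) = 87390 / (435.4 × 82.6)
c = 87390 / 35964.04 = 2.43 J/(g·°C)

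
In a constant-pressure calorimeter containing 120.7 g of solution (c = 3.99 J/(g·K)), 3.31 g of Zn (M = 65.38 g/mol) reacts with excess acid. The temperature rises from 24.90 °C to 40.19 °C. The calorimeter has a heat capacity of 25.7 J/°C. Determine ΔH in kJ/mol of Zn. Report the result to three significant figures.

|ΔT| = |40.19 − 24.90| = 15.29 °C
|q_surr| = (120.7 × 3.99 + 25.7) × 15.29 = 507.293 × 15.29 = 7757 J
n(Zn) = 3.31 / 65.38 = 0.05063 mol
Temperature rose, so q_rxn = −|q_surr| = -7.757 kJ
ΔH = q_rxn / n = -153.2 kJ/mol

ΔH = -153 kJ/mol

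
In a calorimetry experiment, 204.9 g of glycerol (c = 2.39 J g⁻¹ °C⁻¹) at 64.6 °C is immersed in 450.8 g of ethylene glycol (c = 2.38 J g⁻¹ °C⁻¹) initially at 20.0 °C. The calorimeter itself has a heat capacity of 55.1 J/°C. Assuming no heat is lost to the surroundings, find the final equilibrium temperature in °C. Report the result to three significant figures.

T_f = 33.5 °C

Heat lost by glycerol = heat gained by ethylene glycol + calorimeter.
(204.9)(2.39)(64.6 − T) = [(450.8)(2.38) + 55.1](T − 20.0)
489.711 (64.6 − T) = 1128.004 (T − 20.0)
31635 − 489.711 T = 1128.004 T − 22560
54195 = 1617.715 T
T = 33.50 °C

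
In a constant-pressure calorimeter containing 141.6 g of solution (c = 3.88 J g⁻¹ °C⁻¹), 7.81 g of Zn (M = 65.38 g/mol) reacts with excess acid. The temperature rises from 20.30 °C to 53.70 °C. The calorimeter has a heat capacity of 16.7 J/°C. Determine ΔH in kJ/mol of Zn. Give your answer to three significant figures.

ΔH = -158 kJ/mol

|ΔT| = |53.70 − 20.30| = 33.40 °C
|q_surr| = (141.6 × 3.88 + 16.7) × 33.40 = 566.108 × 33.40 = 18910 J
n(Zn) = 7.81 / 65.38 = 0.1195 mol
Temperature rose, so q_rxn = −|q_surr| = -18.91 kJ
ΔH = q_rxn / n = -158.2 kJ/mol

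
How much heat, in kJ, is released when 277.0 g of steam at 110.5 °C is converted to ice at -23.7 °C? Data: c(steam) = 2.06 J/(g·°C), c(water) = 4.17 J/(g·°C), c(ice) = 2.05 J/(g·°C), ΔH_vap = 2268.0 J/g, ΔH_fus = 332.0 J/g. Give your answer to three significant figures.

q1 (cool steam 110.5→100 °C): 277.0 × 2.06 × 10.5 = 5992 J
q2 (condense at 100 °C): 277.0 × 2268.0 = 628236 J
q3 (cool water 100→0 °C): 277.0 × 4.17 × 100.0 = 115509 J
q4 (freeze at 0 °C): 277.0 × 332.0 = 91964 J
q5 (cool ice 0→-23.7 °C): 277.0 × 2.05 × 23.7 = 13458 J
Total: 5992 + 628236 + 115509 + 91964 + 13458 = 855159 J = 855 kJ

q = 855 kJ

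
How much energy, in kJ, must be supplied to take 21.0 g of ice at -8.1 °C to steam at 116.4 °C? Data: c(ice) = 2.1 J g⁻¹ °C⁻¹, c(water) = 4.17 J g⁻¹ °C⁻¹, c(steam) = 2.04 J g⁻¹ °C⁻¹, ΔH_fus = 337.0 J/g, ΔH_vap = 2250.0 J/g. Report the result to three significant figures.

q = 64.1 kJ

q1 (heat ice -8.1→0.0 °C): 21.0 × 2.1 × 8.1 = 357 J
q2 (melt at 0 °C): 21.0 × 337.0 = 7077 J
q3 (heat water 0.0→100.0 °C): 21.0 × 4.17 × 100.0 = 8757 J
q4 (vaporize at 100 °C): 21.0 × 2250.0 = 47250 J
q5 (heat steam 100.0→116.4 °C): 21.0 × 2.04 × 16.4 = 703 J
Total: 357 + 7077 + 8757 + 47250 + 703 = 64144 J = 64.1 kJ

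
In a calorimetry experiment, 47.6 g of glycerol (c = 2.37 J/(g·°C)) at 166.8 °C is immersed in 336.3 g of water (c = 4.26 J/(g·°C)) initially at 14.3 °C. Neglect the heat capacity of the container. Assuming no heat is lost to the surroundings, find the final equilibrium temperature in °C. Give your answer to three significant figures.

T_f = 25.4 °C

Heat lost by glycerol = heat gained by water.
(47.6)(2.37)(166.8 − T) = (336.3)(4.26)(T − 14.3)
112.812 (166.8 − T) = 1432.638 (T − 14.3)
18817 − 112.812 T = 1432.638 T − 20487
39304 = 1545.450 T
T = 25.43 °C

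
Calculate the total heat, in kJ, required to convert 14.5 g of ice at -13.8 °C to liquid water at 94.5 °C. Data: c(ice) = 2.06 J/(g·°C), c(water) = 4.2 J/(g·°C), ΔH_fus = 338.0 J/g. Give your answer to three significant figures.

q = 11.1 kJ

q1 (heat ice -13.8→0.0 °C): 14.5 × 2.06 × 13.8 = 412 J
q2 (melt at 0 °C): 14.5 × 338.0 = 4901 J
q3 (heat water 0.0→94.5 °C): 14.5 × 4.2 × 94.5 = 5755 J
Total: 412 + 4901 + 5755 = 11068 J = 11.1 kJ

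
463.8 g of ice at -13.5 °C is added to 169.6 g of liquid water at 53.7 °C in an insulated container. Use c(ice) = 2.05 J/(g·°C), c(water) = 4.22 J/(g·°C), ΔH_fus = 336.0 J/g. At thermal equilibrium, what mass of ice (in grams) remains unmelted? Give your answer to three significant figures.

Heat to warm all ice to 0 °C: 463.8×2.05×13.5 = 12836 J
Heat released by water cooling to 0 °C: 169.6×4.22×53.7 = 38434 J
38434 J < 12836 + 463.8×336.0 = 168672.8 J, so not all ice melts; final T = 0 °C.
Heat left for melting: 38434 − 12836 = 25598 J
Mass melted = 25598 / 336.0 = 76.18 g
Ice remaining = 463.8 − 76.18 = 387.62 g

m_ice remaining = 388 g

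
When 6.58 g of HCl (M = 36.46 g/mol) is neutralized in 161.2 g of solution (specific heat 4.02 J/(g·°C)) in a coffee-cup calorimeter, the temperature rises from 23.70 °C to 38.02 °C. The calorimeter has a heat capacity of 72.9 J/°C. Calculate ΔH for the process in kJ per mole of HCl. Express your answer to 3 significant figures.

ΔH = -57.2 kJ/mol

|ΔT| = |38.02 − 23.70| = 14.32 °C
|q_surr| = (161.2 × 4.02 + 72.9) × 14.32 = 720.924 × 14.32 = 10320 J
n(HCl) = 6.58 / 36.46 = 0.1805 mol
Temperature rose, so q_rxn = −|q_surr| = -10.32 kJ
ΔH = q_rxn / n = -57.17 kJ/mol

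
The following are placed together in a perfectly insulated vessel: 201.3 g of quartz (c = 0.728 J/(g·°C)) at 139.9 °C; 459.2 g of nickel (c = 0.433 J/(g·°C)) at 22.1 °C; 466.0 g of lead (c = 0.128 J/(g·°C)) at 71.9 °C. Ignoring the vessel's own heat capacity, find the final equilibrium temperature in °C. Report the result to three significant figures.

Σ mᵢcᵢ(T − Tᵢ) = 0  ⇒  T = Σ mᵢcᵢTᵢ / Σ mᵢcᵢ
Σ mᵢcᵢ = 201.3×0.728 + 459.2×0.433 + 466.0×0.128 = 405.0280
Σ mᵢcᵢTᵢ = 146.5464×139.9 + 198.8336×22.1 + 59.648×71.9 = 29185
T = 29185 / 405.0280 = 72.06 °C

T_f = 72.1 °C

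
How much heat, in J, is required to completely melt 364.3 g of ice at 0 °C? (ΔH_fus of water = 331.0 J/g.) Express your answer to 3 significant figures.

q = 121000 J

q = m × ΔH_fus = 364.3 × 331.0 = 120600 J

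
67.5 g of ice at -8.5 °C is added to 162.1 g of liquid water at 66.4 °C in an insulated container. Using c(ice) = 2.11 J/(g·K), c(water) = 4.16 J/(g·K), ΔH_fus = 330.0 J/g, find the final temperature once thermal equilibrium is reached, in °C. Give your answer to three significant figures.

T_f = 22.3 °C

Heat to bring ice to 0 °C and melt it: q₁ = 67.5×2.11×8.5 + 67.5×330.0 = 23486 J
Heat the water can supply cooling to 0 °C: 162.1×4.16×66.4 = 44775.9 J > q₁, so all ice melts.
Energy balance: 162.1×4.16×(66.4 − T) = 23486 + 67.5×4.16×(T − 0)
674.336(66.4 − T) = 23486 + 280.8 T
44775.9 − 23486 = 955.136 T
T = 21289.9 / 955.136 = 22.29 °C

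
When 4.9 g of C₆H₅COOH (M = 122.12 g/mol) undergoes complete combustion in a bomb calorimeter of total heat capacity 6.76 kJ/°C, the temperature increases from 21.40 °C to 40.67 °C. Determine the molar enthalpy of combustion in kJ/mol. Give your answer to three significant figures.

ΔT = 40.67 − 21.40 = 19.27 °C
q_cal = C_cal × ΔT = 6.76 × 19.27 = 130.2652 kJ
n = 4.9 / 122.12 = 0.04012 mol
q_rxn = −q_cal = -130.2652 kJ
ΔH = -130.2652 / 0.04012 = -3247 kJ/mol

ΔH = -3250 kJ/mol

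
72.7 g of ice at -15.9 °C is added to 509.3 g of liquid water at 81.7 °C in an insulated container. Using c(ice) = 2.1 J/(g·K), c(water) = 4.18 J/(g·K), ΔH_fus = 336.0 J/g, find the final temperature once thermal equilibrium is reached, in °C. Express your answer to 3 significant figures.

Heat to bring ice to 0 °C and melt it: q₁ = 72.7×2.1×15.9 + 72.7×336.0 = 26855 J
Heat the water can supply cooling to 0 °C: 509.3×4.18×81.7 = 173929 J > q₁, so all ice melts.
Energy balance: 509.3×4.18×(81.7 − T) = 26855 + 72.7×4.18×(T − 0)
2128.874(81.7 − T) = 26855 + 303.886 T
173929 − 26855 = 2432.760 T
T = 147074 / 2432.760 = 60.46 °C

T_f = 60.5 °C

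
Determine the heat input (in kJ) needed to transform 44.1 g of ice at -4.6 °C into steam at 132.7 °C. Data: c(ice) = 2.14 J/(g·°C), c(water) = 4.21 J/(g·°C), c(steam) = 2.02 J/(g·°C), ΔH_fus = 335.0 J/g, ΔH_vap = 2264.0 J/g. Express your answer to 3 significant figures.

q = 137 kJ

q1 (heat ice -4.6→0.0 °C): 44.1 × 2.14 × 4.6 = 434 J
q2 (melt at 0 °C): 44.1 × 335.0 = 14774 J
q3 (heat water 0.0→100.0 °C): 44.1 × 4.21 × 100.0 = 18566 J
q4 (vaporize at 100 °C): 44.1 × 2264.0 = 99842 J
q5 (heat steam 100.0→132.7 °C): 44.1 × 2.02 × 32.7 = 2913 J
Total: 434 + 14774 + 18566 + 99842 + 2913 = 136529 J = 137 kJ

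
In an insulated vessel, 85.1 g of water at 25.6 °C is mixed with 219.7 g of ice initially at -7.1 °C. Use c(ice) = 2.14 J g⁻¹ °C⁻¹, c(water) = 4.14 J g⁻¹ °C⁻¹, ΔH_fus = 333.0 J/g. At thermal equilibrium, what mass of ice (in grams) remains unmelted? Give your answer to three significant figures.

Heat to warm all ice to 0 °C: 219.7×2.14×7.1 = 3338.1 J
Heat released by water cooling to 0 °C: 85.1×4.14×25.6 = 9019.2 J
9019.2 J < 3338.1 + 219.7×333.0 = 76498.2 J, so not all ice melts; final T = 0 °C.
Heat left for melting: 9019.2 − 3338.1 = 5681.1 J
Mass melted = 5681.1 / 333.0 = 17.06 g
Ice remaining = 219.7 − 17.06 = 202.64 g

m_ice remaining = 203 g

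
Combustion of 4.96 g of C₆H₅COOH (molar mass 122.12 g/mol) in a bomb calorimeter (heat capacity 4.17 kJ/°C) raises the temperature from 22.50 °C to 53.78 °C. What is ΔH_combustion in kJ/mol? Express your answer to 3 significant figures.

ΔH = -3210 kJ/mol

ΔT = 53.78 − 22.50 = 31.28 °C
q_cal = C_cal × ΔT = 4.17 × 31.28 = 130.4376 kJ
n = 4.96 / 122.12 = 0.04062 mol
q_rxn = −q_cal = -130.4376 kJ
ΔH = -130.4376 / 0.04062 = -3211 kJ/mol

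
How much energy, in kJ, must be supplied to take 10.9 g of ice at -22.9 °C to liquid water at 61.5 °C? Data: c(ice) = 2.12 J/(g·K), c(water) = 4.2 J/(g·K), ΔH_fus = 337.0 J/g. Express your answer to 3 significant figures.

q = 7.02 kJ

q1 (heat ice -22.9→0.0 °C): 10.9 × 2.12 × 22.9 = 529 J
q2 (melt at 0 °C): 10.9 × 337.0 = 3673 J
q3 (heat water 0.0→61.5 °C): 10.9 × 4.2 × 61.5 = 2815 J
Total: 529 + 3673 + 2815 = 7017 J = 7.02 kJ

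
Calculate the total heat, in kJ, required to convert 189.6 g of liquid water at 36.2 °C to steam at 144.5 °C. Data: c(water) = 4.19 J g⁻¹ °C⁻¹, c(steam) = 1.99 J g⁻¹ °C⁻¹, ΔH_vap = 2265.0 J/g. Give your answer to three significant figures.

q = 497 kJ

q1 (heat water 36.2→100.0 °C): 189.6 × 4.19 × 63.8 = 50684 J
q2 (vaporize at 100 °C): 189.6 × 2265.0 = 429444 J
q3 (heat steam 100.0→144.5 °C): 189.6 × 1.99 × 44.5 = 16790 J
Total: 50684 + 429444 + 16790 = 496918 J = 497 kJ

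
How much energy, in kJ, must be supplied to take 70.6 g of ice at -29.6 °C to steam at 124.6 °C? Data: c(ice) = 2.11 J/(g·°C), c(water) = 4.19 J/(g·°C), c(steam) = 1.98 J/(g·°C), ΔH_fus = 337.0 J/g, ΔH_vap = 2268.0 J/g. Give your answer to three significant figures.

q = 221 kJ

q1 (heat ice -29.6→0.0 °C): 70.6 × 2.11 × 29.6 = 4409 J
q2 (melt at 0 °C): 70.6 × 337.0 = 23792 J
q3 (heat water 0.0→100.0 °C): 70.6 × 4.19 × 100.0 = 29581 J
q4 (vaporize at 100 °C): 70.6 × 2268.0 = 160121 J
q5 (heat steam 100.0→124.6 °C): 70.6 × 1.98 × 24.6 = 3439 J
Total: 4409 + 23792 + 29581 + 160121 + 3439 = 221342 J = 221 kJ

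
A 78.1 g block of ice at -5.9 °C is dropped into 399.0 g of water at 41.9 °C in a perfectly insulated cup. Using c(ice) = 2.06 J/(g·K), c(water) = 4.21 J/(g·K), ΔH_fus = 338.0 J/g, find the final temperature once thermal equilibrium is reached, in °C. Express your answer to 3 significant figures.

T_f = 21.4 °C

Heat to bring ice to 0 °C and melt it: q₁ = 78.1×2.06×5.9 + 78.1×338.0 = 27347 J
Heat the water can supply cooling to 0 °C: 399.0×4.21×41.9 = 70383.2 J > q₁, so all ice melts.
Energy balance: 399.0×4.21×(41.9 − T) = 27347 + 78.1×4.21×(T − 0)
1679.79(41.9 − T) = 27347 + 328.801 T
70383.2 − 27347 = 2008.591 T
T = 43036.2 / 2008.591 = 21.43 °C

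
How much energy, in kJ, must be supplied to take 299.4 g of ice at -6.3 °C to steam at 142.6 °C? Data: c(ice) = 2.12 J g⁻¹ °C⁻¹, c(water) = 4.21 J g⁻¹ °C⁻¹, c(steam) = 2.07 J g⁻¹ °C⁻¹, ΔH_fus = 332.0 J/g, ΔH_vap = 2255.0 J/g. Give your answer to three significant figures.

q1 (heat ice -6.3→0.0 °C): 299.4 × 2.12 × 6.3 = 3999 J
q2 (melt at 0 °C): 299.4 × 332.0 = 99401 J
q3 (heat water 0.0→100.0 °C): 299.4 × 4.21 × 100.0 = 126047 J
q4 (vaporize at 100 °C): 299.4 × 2255.0 = 675147 J
q5 (heat steam 100.0→142.6 °C): 299.4 × 2.07 × 42.6 = 26402 J
Total: 3999 + 99401 + 126047 + 675147 + 26402 = 930996 J = 931 kJ

q = 931 kJ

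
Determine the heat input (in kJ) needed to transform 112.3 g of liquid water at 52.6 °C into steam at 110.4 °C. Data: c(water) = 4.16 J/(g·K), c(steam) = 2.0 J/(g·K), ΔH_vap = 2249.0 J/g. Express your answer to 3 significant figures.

q = 277 kJ

q1 (heat water 52.6→100.0 °C): 112.3 × 4.16 × 47.4 = 22144 J
q2 (vaporize at 100 °C): 112.3 × 2249.0 = 252563 J
q3 (heat steam 100.0→110.4 °C): 112.3 × 2.0 × 10.4 = 2336 J
Total: 22144 + 252563 + 2336 = 277043 J = 277 kJ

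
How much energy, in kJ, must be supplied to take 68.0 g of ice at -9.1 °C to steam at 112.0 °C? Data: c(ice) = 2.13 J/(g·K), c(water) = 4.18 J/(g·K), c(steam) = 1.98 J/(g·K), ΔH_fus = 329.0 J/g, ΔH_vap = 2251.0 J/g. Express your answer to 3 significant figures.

q1 (heat ice -9.1→0.0 °C): 68.0 × 2.13 × 9.1 = 1318 J
q2 (melt at 0 °C): 68.0 × 329.0 = 22372 J
q3 (heat water 0.0→100.0 °C): 68.0 × 4.18 × 100.0 = 28424 J
q4 (vaporize at 100 °C): 68.0 × 2251.0 = 153068 J
q5 (heat steam 100.0→112.0 °C): 68.0 × 1.98 × 12.0 = 1616 J
Total: 1318 + 22372 + 28424 + 153068 + 1616 = 206798 J = 207 kJ

q = 207 kJ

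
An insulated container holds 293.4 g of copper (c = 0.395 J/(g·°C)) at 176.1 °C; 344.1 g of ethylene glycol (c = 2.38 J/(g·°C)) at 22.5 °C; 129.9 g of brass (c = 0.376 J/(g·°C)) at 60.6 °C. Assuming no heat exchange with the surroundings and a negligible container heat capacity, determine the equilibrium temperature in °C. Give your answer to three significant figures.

Σ mᵢcᵢ(T − Tᵢ) = 0  ⇒  T = Σ mᵢcᵢTᵢ / Σ mᵢcᵢ
Σ mᵢcᵢ = 293.4×0.395 + 344.1×2.38 + 129.9×0.376 = 983.6934
Σ mᵢcᵢTᵢ = 115.893×176.1 + 818.958×22.5 + 48.8424×60.6 = 41795
T = 41795 / 983.6934 = 42.49 °C

T_f = 42.5 °C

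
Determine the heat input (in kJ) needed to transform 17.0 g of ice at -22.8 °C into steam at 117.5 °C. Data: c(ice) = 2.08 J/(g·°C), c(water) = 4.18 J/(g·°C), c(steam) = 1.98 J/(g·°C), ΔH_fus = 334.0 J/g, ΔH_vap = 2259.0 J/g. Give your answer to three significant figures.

q = 52.6 kJ

q1 (heat ice -22.8→0.0 °C): 17.0 × 2.08 × 22.8 = 806 J
q2 (melt at 0 °C): 17.0 × 334.0 = 5678 J
q3 (heat water 0.0→100.0 °C): 17.0 × 4.18 × 100.0 = 7106 J
q4 (vaporize at 100 °C): 17.0 × 2259.0 = 38403 J
q5 (heat steam 100.0→117.5 °C): 17.0 × 1.98 × 17.5 = 589 J
Total: 806 + 5678 + 7106 + 38403 + 589 = 52582 J = 52.6 kJ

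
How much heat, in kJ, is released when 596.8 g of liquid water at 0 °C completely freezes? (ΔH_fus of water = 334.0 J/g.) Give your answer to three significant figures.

q = 199 kJ

q = m × ΔH_fus = 596.8 × 334.0 = 199300 J = 199 kJ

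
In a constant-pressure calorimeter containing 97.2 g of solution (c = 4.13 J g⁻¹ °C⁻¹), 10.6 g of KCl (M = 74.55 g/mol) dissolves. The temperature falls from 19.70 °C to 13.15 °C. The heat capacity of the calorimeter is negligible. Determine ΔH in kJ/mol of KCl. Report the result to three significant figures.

ΔH = 18.5 kJ/mol

|ΔT| = |13.15 − 19.70| = 6.55 °C
|q_surr| = (97.2 × 4.13) × 6.55 = 401.436 × 6.55 = 2629 J
n(KCl) = 10.6 / 74.55 = 0.1422 mol
Temperature fell, so q_rxn = +|q_surr| = 2.629 kJ
ΔH = q_rxn / n = 18.49 kJ/mol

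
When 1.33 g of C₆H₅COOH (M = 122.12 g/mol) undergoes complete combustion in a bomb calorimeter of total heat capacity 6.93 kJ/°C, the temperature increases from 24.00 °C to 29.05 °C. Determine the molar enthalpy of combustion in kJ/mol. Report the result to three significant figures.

ΔH = -3210 kJ/mol

ΔT = 29.05 − 24.00 = 5.05 °C
q_cal = C_cal × ΔT = 6.93 × 5.05 = 34.9965 kJ
n = 1.33 / 122.12 = 0.01089 mol
q_rxn = −q_cal = -34.9965 kJ
ΔH = -34.9965 / 0.01089 = -3214 kJ/mol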